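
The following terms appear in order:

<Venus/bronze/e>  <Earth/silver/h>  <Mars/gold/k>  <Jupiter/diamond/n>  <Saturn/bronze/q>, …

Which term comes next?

Planet: runs through the planets Mercury→Neptune; Venus, Earth, Mars, Jupiter, Saturn → Uranus.
For the rank, repeats bronze → silver → gold → diamond: bronze, silver, gold, diamond, bronze → silver.
Letter: e, h, k, n, q → t (letters move forward 3 places in the alphabet).
Combining the parts gives <Uranus/silver/t>.

<Uranus/silver/t>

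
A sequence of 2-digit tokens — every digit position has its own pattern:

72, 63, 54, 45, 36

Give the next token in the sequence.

27

For the first digit, −1 each step, mod 10: 7, 6, 5, 4, 3 → 2.
Second digit: +1 each step, mod 10, so 2, 3, 4, 5, 6 → 7.
Combining the parts gives 27.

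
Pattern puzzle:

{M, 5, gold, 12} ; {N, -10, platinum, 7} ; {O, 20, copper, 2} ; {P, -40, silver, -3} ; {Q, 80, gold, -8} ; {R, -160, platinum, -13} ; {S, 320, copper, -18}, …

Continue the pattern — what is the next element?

Letter: M, N, O, P, Q, R, S → T (letters move forward 1 place in the alphabet).
Second value: ×(-2) each step; 5, -10, 20, -40, 80, -160, 320 → -640.
Metal: repeats gold → platinum → copper → silver; gold, platinum, copper, silver, gold, platinum, copper → silver.
Fourth value: −5 each step; 12, 7, 2, -3, -8, -13, -18 → -23.
Putting it together: {T, -640, silver, -23}.

{T, -640, silver, -23}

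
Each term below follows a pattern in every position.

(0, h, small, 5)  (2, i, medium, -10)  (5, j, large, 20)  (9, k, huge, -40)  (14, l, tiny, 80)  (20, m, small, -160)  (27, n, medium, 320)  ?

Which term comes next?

(35, o, large, -640)

First part: differences are 2, 3, 4, … (increasing by 1 each time); 0, 2, 5, 9, 14, 20, 27 → 35.
Letter — letters move forward 1 place in the alphabet: h, i, j, k, l, m, n → o.
For the size, repeats small → medium → large → huge → tiny: small, medium, large, huge, tiny, small, medium → large.
Fourth part: ×(-2) each step, so 5, -10, 20, -40, 80, -160, 320 → -640.
So the next term is (35, o, large, -640).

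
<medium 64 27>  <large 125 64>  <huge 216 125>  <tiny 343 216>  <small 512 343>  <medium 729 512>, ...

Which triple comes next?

<large 1000 729>

Size — repeats medium → large → huge → tiny → small: medium, large, huge, tiny, small, medium → large.
Second coordinate goes 64, 125, 216, 343, 512, 729 → 1000 (perfect cubes: 4³, 5³, 6³, …).
Third coordinate: perfect cubes: 3³, 4³, 5³, …, so 27, 64, 125, 216, 343, 512 → 729.
Combining the parts gives <large 1000 729>.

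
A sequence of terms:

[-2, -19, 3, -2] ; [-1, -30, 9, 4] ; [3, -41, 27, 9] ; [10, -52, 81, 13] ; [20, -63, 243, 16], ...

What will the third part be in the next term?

First part — differences are 1, 4, 7, … (increasing by 3 each time): -2, -1, 3, 10, 20 → 33.
Second part: -19, -30, -41, -52, -63 → -74 (−11 each step).
Third part: ×3 each step, so 3, 9, 27, 81, 243 → 729.
Fourth part: differences are 6, 5, 4, … (decreasing by 1 each time); -2, 4, 9, 13, 16 → 18.

729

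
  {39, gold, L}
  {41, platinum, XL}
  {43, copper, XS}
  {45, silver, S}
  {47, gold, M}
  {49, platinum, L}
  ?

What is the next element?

{51, copper, XL}

First entry goes 39, 41, 43, 45, 47, 49 → 51 (+2 each step).
Metal goes gold, platinum, copper, silver, gold, platinum → copper (repeats gold → platinum → copper → silver).
Size: repeats L → XL → XS → S → M, so L, XL, XS, S, M, L → XL.
Putting it together: {51, copper, XL}.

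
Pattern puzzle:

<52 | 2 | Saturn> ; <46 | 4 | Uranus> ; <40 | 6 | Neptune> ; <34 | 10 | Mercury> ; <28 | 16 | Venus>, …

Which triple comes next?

<22 | 26 | Earth>

First component: −6 each step, so 52, 46, 40, 34, 28 → 22.
Second component: each term is the sum of the two before it, so 2, 4, 6, 10, 16 → 26.
Planet: Saturn, Uranus, Neptune, Mercury, Venus → Earth (runs through the planets Mercury→Neptune).
Combining the parts gives <22 | 26 | Earth>.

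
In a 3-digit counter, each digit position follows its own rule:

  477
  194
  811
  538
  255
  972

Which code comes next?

First digit goes 4, 1, 8, 5, 2, 9 → 6 (−3 each step, mod 10).
Second digit: 7, 9, 1, 3, 5, 7 → 9 (+2 each step, mod 10).
Third digit: −3 each step, mod 10; 7, 4, 1, 8, 5, 2 → 9.
So the next code is 699.

699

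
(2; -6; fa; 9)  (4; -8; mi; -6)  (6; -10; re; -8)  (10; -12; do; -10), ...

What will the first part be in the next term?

For the first part, each term is the sum of the two before it: 2, 4, 6, 10 → 16.

16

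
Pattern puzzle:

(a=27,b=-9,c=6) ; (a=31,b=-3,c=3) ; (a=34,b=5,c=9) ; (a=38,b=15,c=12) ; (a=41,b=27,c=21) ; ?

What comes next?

(a=45,b=41,c=33)

A goes 27, 31, 34, 38, 41 → 45 (alternating steps +4, +3, +4, +3, …).
B — differences are 6, 8, 10, … (increasing by 2 each time): -9, -3, 5, 15, 27 → 41.
C: each term is the sum of the two before it, so 6, 3, 9, 12, 21 → 33.
Putting it together: (a=45,b=41,c=33).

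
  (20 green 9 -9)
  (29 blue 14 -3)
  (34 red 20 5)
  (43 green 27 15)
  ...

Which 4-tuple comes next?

First entry: 20, 29, 34, 43 → 48 (alternating steps +9, +5, +9, +5, …).
Colour: green, blue, red, green → blue (repeats green → blue → red).
Third entry: 9, 14, 20, 27 → 35 (differences are 5, 6, 7, … (increasing by 1 each time)).
Fourth entry goes -9, -3, 5, 15 → 27 (differences are 6, 8, 10, … (increasing by 2 each time)).
So the next 4-tuple is (48 blue 35 27).

(48 blue 35 27)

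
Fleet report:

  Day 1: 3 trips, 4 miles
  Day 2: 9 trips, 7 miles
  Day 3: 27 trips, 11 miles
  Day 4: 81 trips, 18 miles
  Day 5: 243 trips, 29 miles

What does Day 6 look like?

729 trips, 47 miles

Trips: ×3 each step, so 3, 9, 27, 81, 243 → 729.
Miles: each term is the sum of the two before it; 4, 7, 11, 18, 29 → 47.
So the next record is 729 trips, 47 miles.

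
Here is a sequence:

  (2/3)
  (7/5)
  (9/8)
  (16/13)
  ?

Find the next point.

First part — each term is the sum of the two before it: 2, 7, 9, 16 → 25.
Second part — each term is the sum of the two before it: 3, 5, 8, 13 → 21.
So the next point is (25/21).

(25/21)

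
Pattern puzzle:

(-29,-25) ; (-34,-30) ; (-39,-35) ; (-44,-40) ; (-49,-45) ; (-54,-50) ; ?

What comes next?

(-59,-55)

First coordinate — −5 each step: -29, -34, -39, -44, -49, -54 → -59.
Second coordinate goes -25, -30, -35, -40, -45, -50 → -55 (always 4 more than the first coordinate).
Putting it together: (-59,-55).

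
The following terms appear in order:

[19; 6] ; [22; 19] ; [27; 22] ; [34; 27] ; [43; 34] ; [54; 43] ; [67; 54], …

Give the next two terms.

First coordinate: 19, 22, 27, 34, 43, 54, 67 → 82 → 99 (differences are 3, 5, 7, … (increasing by 2 each time)).
Second coordinate: 6, 19, 22, 27, 34, 43, 54 → 67 → 82 (always the previous value of the first coordinate).
So the next two terms are [82; 67] and [99; 82].

[82; 67], [99; 82]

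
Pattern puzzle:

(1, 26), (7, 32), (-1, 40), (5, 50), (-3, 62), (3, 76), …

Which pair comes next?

For the first entry, alternating steps +6, −8, +6, −8, …: 1, 7, -1, 5, -3, 3 → -5.
For the second entry, differences are 6, 8, 10, … (increasing by 2 each time): 26, 32, 40, 50, 62, 76 → 92.
So the next pair is (-5, 92).

(-5, 92)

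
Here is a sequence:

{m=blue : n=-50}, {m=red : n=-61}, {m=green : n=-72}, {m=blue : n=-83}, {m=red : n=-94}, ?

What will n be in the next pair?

N goes -50, -61, -72, -83, -94 → -105 (−11 each step).

-105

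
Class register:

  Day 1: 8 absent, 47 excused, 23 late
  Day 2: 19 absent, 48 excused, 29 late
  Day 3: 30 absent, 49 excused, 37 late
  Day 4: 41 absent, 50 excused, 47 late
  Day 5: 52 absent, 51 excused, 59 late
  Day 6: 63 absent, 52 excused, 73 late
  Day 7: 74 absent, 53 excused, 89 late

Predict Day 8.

85 absent, 54 excused, 107 late

For the absent, +11 each step: 8, 19, 30, 41, 52, 63, 74 → 85.
Excused: +1 each step; 47, 48, 49, 50, 51, 52, 53 → 54.
Late: differences are 6, 8, 10, … (increasing by 2 each time); 23, 29, 37, 47, 59, 73, 89 → 107.
Combining the parts gives 85 absent, 54 excused, 107 late.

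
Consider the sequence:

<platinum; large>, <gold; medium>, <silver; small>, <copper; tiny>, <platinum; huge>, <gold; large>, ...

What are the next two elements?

Metal goes platinum, gold, silver, copper, platinum, gold → silver → copper (repeats platinum → gold → silver → copper).
Size: repeats large → medium → small → tiny → huge, so large, medium, small, tiny, huge, large → medium → small.
So the next two elements are <silver; medium> and <copper; small>.

<silver; medium>, <copper; small>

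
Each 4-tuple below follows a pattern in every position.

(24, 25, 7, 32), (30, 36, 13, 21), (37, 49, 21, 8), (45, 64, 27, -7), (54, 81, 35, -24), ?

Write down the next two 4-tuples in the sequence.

(64, 100, 41, -43), (75, 121, 49, -64)

First part: 24, 30, 37, 45, 54 → 64 → 75 (differences are 6, 7, 8, … (increasing by 1 each time)).
Second part goes 25, 36, 49, 64, 81 → 100 → 121 (perfect squares: 5², 6², 7², …).
Third part: alternating steps +6, +8, +6, +8, …; 7, 13, 21, 27, 35 → 41 → 49.
For the fourth part, together with the second part always sums to 57: 32, 21, 8, -7, -24 → -43 → -64.
Putting the parts together: (64, 100, 41, -43) and then (75, 121, 49, -64).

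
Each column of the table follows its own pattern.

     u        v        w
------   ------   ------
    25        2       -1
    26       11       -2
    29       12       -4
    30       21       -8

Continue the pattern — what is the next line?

Column u — alternating steps +1, +3, +1, +3, …: 25, 26, 29, 30 → 33.
Column v: alternating steps +9, +1, +9, +1, …, so 2, 11, 12, 21 → 22.
Column w: ×2 each step, so -1, -2, -4, -8 → -16.
So the next line is 33  22  -16.

33  22  -16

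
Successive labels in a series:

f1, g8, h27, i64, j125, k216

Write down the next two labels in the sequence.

l343 then m512

For the letter, letters move forward 1 place in the alphabet: f, g, h, i, j, k → l → m.
Second component: perfect cubes: 1³, 2³, 3³, …, so 1, 8, 27, 64, 125, 216 → 343 → 512.
Putting the parts together: l343 and then m512.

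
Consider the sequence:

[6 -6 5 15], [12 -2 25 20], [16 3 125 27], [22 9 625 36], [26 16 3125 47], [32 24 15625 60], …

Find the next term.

First part goes 6, 12, 16, 22, 26, 32 → 36 (alternating steps +6, +4, +6, +4, …).
Second part: -6, -2, 3, 9, 16, 24 → 33 (differences are 4, 5, 6, … (increasing by 1 each time)).
Third part: ×5 each step, so 5, 25, 125, 625, 3125, 15625 → 78125.
Fourth part goes 15, 20, 27, 36, 47, 60 → 75 (differences are 5, 7, 9, … (increasing by 2 each time)).
So the next term is [36 33 78125 75].

[36 33 78125 75]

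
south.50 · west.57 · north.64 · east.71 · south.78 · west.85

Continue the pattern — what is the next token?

north.92

For the direction, repeats south → west → north → east: south, west, north, east, south, west → north.
Second component goes 50, 57, 64, 71, 78, 85 → 92 (+7 each step).
Combining the parts gives north.92.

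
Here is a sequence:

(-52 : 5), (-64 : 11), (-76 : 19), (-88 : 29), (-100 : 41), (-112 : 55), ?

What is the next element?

(-124 : 71)

First part: −12 each step, so -52, -64, -76, -88, -100, -112 → -124.
Second part: differences are 6, 8, 10, … (increasing by 2 each time); 5, 11, 19, 29, 41, 55 → 71.
Putting it together: (-124 : 71).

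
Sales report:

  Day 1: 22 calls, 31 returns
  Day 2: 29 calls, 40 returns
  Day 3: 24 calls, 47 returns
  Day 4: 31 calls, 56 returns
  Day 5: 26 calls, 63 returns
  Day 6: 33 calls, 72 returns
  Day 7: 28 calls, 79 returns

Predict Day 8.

35 calls, 88 returns

Calls goes 22, 29, 24, 31, 26, 33, 28 → 35 (alternating steps +7, −5, +7, −5, …).
Returns goes 31, 40, 47, 56, 63, 72, 79 → 88 (alternating steps +9, +7, +9, +7, …).
Putting it together: 35 calls, 88 returns.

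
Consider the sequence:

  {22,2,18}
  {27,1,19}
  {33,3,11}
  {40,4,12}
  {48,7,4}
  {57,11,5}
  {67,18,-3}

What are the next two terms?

First slot: 22, 27, 33, 40, 48, 57, 67 → 78 → 90 (differences are 5, 6, 7, … (increasing by 1 each time)).
Second slot goes 2, 1, 3, 4, 7, 11, 18 → 29 → 47 (each term is the sum of the two before it).
Third slot goes 18, 19, 11, 12, 4, 5, -3 → -2 → -10 (alternating steps +1, −8, +1, −8, …).
So the next two terms are {78,29,-2} and {90,47,-10}.

{78,29,-2}, {90,47,-10}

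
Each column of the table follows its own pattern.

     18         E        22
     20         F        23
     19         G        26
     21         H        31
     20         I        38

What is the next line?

22  J  47

For the first component, alternating steps +2, −1, +2, −1, …: 18, 20, 19, 21, 20 → 22.
Letter: letters move forward 1 place in the alphabet, so E, F, G, H, I → J.
Third component — differences are 1, 3, 5, … (increasing by 2 each time): 22, 23, 26, 31, 38 → 47.
Combining the parts gives 22  J  47.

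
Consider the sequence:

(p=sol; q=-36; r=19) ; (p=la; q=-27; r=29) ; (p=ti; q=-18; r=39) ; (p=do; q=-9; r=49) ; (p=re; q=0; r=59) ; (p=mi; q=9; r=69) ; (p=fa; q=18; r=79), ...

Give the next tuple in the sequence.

For the p, runs through the solfège scale do→ti: sol, la, ti, do, re, mi, fa → sol.
Q: +9 each step; -36, -27, -18, -9, 0, 9, 18 → 27.
R — +10 each step: 19, 29, 39, 49, 59, 69, 79 → 89.
So the next tuple is (p=sol; q=27; r=89).

(p=sol; q=27; r=89)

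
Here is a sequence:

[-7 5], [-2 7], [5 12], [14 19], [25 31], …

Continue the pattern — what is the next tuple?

[38 50]

First component goes -7, -2, 5, 14, 25 → 38 (differences are 5, 7, 9, … (increasing by 2 each time)).
Second component — each term is the sum of the two before it: 5, 7, 12, 19, 31 → 50.
Putting it together: [38 50].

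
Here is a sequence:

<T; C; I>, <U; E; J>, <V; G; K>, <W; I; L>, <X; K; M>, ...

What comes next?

For the first letter, letters move forward 1 place in the alphabet: T, U, V, W, X → Y.
For the second letter, letters move forward 2 places in the alphabet: C, E, G, I, K → M.
Third letter: letters move forward 1 place in the alphabet; I, J, K, L, M → N.
So the next element is <Y; M; N>.

<Y; M; N>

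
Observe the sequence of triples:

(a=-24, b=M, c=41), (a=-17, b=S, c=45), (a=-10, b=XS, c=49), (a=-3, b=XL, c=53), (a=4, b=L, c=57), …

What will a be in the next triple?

A — +7 each step: -24, -17, -10, -3, 4 → 11.
For the b, runs backward through clothing sizes XS→XL: M, S, XS, XL, L → M.
C: 41, 45, 49, 53, 57 → 61 (+4 each step).

11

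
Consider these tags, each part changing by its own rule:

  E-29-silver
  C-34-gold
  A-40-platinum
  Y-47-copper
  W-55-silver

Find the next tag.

Letter: E, C, A, Y, W → U (letters move back 2 places in the alphabet, wrapping A→Z).
Second component goes 29, 34, 40, 47, 55 → 64 (differences are 5, 6, 7, … (increasing by 1 each time)).
Metal: repeats silver → gold → platinum → copper; silver, gold, platinum, copper, silver → gold.
Combining the parts gives U-64-gold.

U-64-gold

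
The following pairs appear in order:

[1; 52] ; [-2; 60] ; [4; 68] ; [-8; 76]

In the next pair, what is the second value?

84

Second value: +8 each step, so 52, 60, 68, 76 → 84.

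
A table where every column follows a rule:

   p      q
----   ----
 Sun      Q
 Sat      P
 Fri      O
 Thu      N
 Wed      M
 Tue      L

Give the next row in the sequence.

Column p: runs backward through the weekdays Mon→Sun; Sun, Sat, Fri, Thu, Wed, Tue → Mon.
Column q: Q, P, O, N, M, L → K (letters move back 1 place in the alphabet).
So the next row is Mon  K.

Mon  K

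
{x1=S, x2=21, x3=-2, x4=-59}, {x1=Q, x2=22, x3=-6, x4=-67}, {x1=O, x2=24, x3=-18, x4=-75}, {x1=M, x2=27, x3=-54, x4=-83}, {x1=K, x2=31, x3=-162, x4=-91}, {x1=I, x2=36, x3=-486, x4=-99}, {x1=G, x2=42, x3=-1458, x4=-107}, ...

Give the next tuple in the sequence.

{x1=E, x2=49, x3=-4374, x4=-115}

X1: S, Q, O, M, K, I, G → E (letters move back 2 places in the alphabet).
X2 goes 21, 22, 24, 27, 31, 36, 42 → 49 (differences are 1, 2, 3, … (increasing by 1 each time)).
X3: ×3 each step; -2, -6, -18, -54, -162, -486, -1458 → -4374.
X4: −8 each step; -59, -67, -75, -83, -91, -99, -107 → -115.
So the next tuple is {x1=E, x2=49, x3=-4374, x4=-115}.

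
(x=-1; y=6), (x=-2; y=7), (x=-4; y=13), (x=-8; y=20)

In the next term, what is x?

-16

X: ×2 each step, so -1, -2, -4, -8 → -16.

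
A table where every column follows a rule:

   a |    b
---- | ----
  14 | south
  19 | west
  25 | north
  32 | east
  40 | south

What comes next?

Column a: differences are 5, 6, 7, … (increasing by 1 each time), so 14, 19, 25, 32, 40 → 49.
Column b: repeats south → west → north → east; south, west, north, east, south → west.
Putting it together: 49  west.

49  west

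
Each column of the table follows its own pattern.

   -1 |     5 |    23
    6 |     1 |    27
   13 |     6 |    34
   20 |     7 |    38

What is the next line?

27  13  45

First component goes -1, 6, 13, 20 → 27 (+7 each step).
Second component: each term is the sum of the two before it, so 5, 1, 6, 7 → 13.
For the third component, alternating steps +4, +7, +4, +7, …: 23, 27, 34, 38 → 45.
So the next line is 27  13  45.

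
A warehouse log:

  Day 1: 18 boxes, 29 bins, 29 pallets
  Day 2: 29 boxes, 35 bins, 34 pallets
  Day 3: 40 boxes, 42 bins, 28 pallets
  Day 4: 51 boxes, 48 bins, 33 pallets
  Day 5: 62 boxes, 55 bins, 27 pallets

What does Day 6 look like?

73 boxes, 61 bins, 32 pallets

Boxes: 18, 29, 40, 51, 62 → 73 (+11 each step).
Bins — alternating steps +6, +7, +6, +7, …: 29, 35, 42, 48, 55 → 61.
For the pallets, alternating steps +5, −6, +5, −6, …: 29, 34, 28, 33, 27 → 32.
Putting it together: 73 boxes, 61 bins, 32 pallets.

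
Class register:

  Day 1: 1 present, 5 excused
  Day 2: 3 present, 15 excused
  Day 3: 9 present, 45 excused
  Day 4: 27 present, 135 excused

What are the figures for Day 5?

81 present, 405 excused

Present goes 1, 3, 9, 27 → 81 (×3 each step).
For the excused, ×3 each step: 5, 15, 45, 135 → 405.
So the next record is 81 present, 405 excused.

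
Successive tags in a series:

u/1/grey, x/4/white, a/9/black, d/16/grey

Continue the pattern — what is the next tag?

g/25/white

Letter goes u, x, a, d → g (letters move forward 3 places in the alphabet, wrapping Z→A).
Second component: perfect squares: 1², 2², 3², …, so 1, 4, 9, 16 → 25.
Shade — repeats grey → white → black: grey, white, black, grey → white.
Combining the parts gives g/25/white.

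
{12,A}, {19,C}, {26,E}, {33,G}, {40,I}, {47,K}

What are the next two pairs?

First part goes 12, 19, 26, 33, 40, 47 → 54 → 61 (+7 each step).
Letter: letters move forward 2 places in the alphabet; A, C, E, G, I, K → M → O.
Putting the parts together: {54,M} and then {61,O}.

{54,M}, {61,O}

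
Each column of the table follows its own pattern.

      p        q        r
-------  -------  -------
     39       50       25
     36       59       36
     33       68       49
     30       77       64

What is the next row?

Column p — −3 each step: 39, 36, 33, 30 → 27.
Column q: +9 each step; 50, 59, 68, 77 → 86.
Column r: perfect squares: 5², 6², 7², …; 25, 36, 49, 64 → 81.
So the next row is 27  86  81.

27  86  81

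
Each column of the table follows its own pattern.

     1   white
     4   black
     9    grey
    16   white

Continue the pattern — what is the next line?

25  black

First component: 1, 4, 9, 16 → 25 (perfect squares: 1², 2², 3², …).
Shade — repeats white → black → grey: white, black, grey, white → black.
So the next line is 25  black.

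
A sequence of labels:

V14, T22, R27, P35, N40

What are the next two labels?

L48 then J53

Letter: V, T, R, P, N → L → J (letters move back 2 places in the alphabet).
Second component — alternating steps +8, +5, +8, +5, …: 14, 22, 27, 35, 40 → 48 → 53.
Putting the parts together: L48 and then J53.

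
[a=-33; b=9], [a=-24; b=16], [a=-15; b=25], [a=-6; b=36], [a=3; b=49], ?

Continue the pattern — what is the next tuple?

[a=12; b=64]

For the a, +9 each step: -33, -24, -15, -6, 3 → 12.
B: 9, 16, 25, 36, 49 → 64 (perfect squares: 3², 4², 5², …).
So the next tuple is [a=12; b=64].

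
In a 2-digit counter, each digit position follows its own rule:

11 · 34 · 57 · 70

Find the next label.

First digit — +2 each step, mod 10: 1, 3, 5, 7 → 9.
Second digit: +3 each step, mod 10; 1, 4, 7, 0 → 3.
Combining the parts gives 93.

93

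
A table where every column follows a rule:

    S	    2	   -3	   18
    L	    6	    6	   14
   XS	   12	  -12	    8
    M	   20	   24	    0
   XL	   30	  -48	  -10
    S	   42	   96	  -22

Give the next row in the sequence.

L  56  -192  -36

Size: S, L, XS, M, XL, S → L (repeats S → L → XS → M → XL).
For the second component, differences are 4, 6, 8, … (increasing by 2 each time): 2, 6, 12, 20, 30, 42 → 56.
Third component: ×(-2) each step, so -3, 6, -12, 24, -48, 96 → -192.
Fourth component: together with the second component always sums to 20; 18, 14, 8, 0, -10, -22 → -36.
Putting it together: L  56  -192  -36.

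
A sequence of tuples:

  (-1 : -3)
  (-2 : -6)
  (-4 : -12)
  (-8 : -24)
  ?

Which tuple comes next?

(-16 : -48)

First slot: ×2 each step; -1, -2, -4, -8 → -16.
Second slot: ×2 each step; -3, -6, -12, -24 → -48.
So the next tuple is (-16 : -48).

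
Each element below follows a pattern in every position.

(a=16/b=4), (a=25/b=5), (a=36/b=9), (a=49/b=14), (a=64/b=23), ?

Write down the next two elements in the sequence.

(a=81/b=37), (a=100/b=60)

A: 16, 25, 36, 49, 64 → 81 → 100 (perfect squares: 4², 5², 6², …).
B: each term is the sum of the two before it, so 4, 5, 9, 14, 23 → 37 → 60.
So the next two elements are (a=81/b=37) and (a=100/b=60).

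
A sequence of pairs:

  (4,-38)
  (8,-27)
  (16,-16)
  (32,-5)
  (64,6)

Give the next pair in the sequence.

First coordinate: 4, 8, 16, 32, 64 → 128 (×2 each step).
Second coordinate: -38, -27, -16, -5, 6 → 17 (+11 each step).
Combining the parts gives (128,17).

(128,17)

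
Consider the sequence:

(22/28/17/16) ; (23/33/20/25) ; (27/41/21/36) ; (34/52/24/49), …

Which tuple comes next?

(44/66/25/64)

First coordinate: differences are 1, 4, 7, … (increasing by 3 each time), so 22, 23, 27, 34 → 44.
Second coordinate: 28, 33, 41, 52 → 66 (differences are 5, 8, 11, … (increasing by 3 each time)).
For the third coordinate, alternating steps +3, +1, +3, +1, …: 17, 20, 21, 24 → 25.
Fourth coordinate goes 16, 25, 36, 49 → 64 (perfect squares: 4², 5², 6², …).
So the next tuple is (44/66/25/64).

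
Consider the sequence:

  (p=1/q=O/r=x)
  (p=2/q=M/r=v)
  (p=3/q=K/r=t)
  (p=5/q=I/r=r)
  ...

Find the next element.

(p=8/q=G/r=p)

P: 1, 2, 3, 5 → 8 (each term is the sum of the two before it).
Q: O, M, K, I → G (letters move back 2 places in the alphabet).
R: x, v, t, r → p (letters move back 2 places in the alphabet).
Putting it together: (p=8/q=G/r=p).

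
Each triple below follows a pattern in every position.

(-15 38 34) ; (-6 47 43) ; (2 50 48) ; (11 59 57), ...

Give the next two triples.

(19 62 62), (28 71 71)

First value: alternating steps +9, +8, +9, +8, …; -15, -6, 2, 11 → 19 → 28.
Second value: 38, 47, 50, 59 → 62 → 71 (alternating steps +9, +3, +9, +3, …).
Third value: alternating steps +9, +5, +9, +5, …, so 34, 43, 48, 57 → 62 → 71.
So the next two triples are (19 62 62) and (28 71 71).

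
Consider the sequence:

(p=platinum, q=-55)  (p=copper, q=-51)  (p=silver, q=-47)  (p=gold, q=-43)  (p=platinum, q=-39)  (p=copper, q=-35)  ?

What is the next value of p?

silver

P: platinum, copper, silver, gold, platinum, copper → silver (repeats platinum → copper → silver → gold).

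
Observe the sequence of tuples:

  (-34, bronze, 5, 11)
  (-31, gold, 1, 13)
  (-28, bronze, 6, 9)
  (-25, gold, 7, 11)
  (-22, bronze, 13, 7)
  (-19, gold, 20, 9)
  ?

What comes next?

(-16, bronze, 33, 5)

First slot: +3 each step; -34, -31, -28, -25, -22, -19 → -16.
For the rank, alternates bronze ↔ gold: bronze, gold, bronze, gold, bronze, gold → bronze.
Third slot goes 5, 1, 6, 7, 13, 20 → 33 (each term is the sum of the two before it).
Fourth slot: alternating steps +2, −4, +2, −4, …; 11, 13, 9, 11, 7, 9 → 5.
So the next tuple is (-16, bronze, 33, 5).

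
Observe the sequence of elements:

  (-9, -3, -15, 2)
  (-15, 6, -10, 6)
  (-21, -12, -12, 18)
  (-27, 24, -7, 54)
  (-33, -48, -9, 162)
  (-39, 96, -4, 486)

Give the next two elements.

(-45, -192, -6, 1458), (-51, 384, -1, 4374)

First part: −6 each step, so -9, -15, -21, -27, -33, -39 → -45 → -51.
Second part: -3, 6, -12, 24, -48, 96 → -192 → 384 (×(-2) each step).
Third part: -15, -10, -12, -7, -9, -4 → -6 → -1 (alternating steps +5, −2, +5, −2, …).
Fourth part: 2, 6, 18, 54, 162, 486 → 1458 → 4374 (×3 each step).
So the next two elements are (-45, -192, -6, 1458) and (-51, 384, -1, 4374).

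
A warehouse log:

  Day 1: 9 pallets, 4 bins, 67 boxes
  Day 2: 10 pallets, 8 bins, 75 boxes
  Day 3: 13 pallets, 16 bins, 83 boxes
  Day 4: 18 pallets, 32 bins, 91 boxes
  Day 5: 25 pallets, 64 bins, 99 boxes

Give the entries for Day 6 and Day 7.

Pallets — differences are 1, 3, 5, … (increasing by 2 each time): 9, 10, 13, 18, 25 → 34 → 45.
Bins — ×2 each step: 4, 8, 16, 32, 64 → 128 → 256.
Boxes: +8 each step, so 67, 75, 83, 91, 99 → 107 → 115.
Putting the parts together: 34 pallets, 128 bins, 107 boxes and then 45 pallets, 256 bins, 115 boxes.

34 pallets, 128 bins, 107 boxes; 45 pallets, 256 bins, 115 boxes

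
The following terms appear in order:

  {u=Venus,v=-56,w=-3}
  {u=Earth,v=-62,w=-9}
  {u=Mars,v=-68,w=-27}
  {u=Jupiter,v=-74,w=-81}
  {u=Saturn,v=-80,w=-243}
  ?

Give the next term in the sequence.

For the u, runs through the planets Mercury→Neptune: Venus, Earth, Mars, Jupiter, Saturn → Uranus.
V: −6 each step, so -56, -62, -68, -74, -80 → -86.
W — ×3 each step: -3, -9, -27, -81, -243 → -729.
So the next term is {u=Uranus,v=-86,w=-729}.

{u=Uranus,v=-86,w=-729}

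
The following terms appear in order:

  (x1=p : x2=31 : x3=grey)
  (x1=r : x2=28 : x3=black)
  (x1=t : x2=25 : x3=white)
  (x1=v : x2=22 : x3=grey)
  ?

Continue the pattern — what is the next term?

X1 — letters move forward 2 places in the alphabet: p, r, t, v → x.
X2: −3 each step, so 31, 28, 25, 22 → 19.
X3: repeats grey → black → white, so grey, black, white, grey → black.
Putting it together: (x1=x : x2=19 : x3=black).

(x1=x : x2=19 : x3=black)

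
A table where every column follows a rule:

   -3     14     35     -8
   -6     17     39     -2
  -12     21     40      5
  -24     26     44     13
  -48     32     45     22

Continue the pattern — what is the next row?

-96  39  49  32

For the first component, ×2 each step: -3, -6, -12, -24, -48 → -96.
Second component: 14, 17, 21, 26, 32 → 39 (differences are 3, 4, 5, … (increasing by 1 each time)).
Third component: 35, 39, 40, 44, 45 → 49 (alternating steps +4, +1, +4, +1, …).
Fourth component — differences are 6, 7, 8, … (increasing by 1 each time): -8, -2, 5, 13, 22 → 32.
So the next row is -96  39  49  32.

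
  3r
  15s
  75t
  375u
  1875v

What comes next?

First component: ×5 each step, so 3, 15, 75, 375, 1875 → 9375.
Letter — letters move forward 1 place in the alphabet: r, s, t, u, v → w.
Putting it together: 9375w.

9375w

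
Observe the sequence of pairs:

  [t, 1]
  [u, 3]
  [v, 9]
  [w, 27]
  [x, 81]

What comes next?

Letter: letters move forward 1 place in the alphabet; t, u, v, w, x → y.
Second part: ×3 each step; 1, 3, 9, 27, 81 → 243.
So the next pair is [y, 243].

[y, 243]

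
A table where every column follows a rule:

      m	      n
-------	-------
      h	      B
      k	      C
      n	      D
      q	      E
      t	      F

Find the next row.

Column m: letters move forward 3 places in the alphabet; h, k, n, q, t → w.
For the column n, letters move forward 1 place in the alphabet: B, C, D, E, F → G.
Combining the parts gives w  G.

w  G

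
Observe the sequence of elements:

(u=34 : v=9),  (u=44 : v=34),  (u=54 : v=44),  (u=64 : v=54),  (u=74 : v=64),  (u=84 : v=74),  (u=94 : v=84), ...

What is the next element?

U goes 34, 44, 54, 64, 74, 84, 94 → 104 (+10 each step).
For the v, always the previous value of the u: 9, 34, 44, 54, 64, 74, 84 → 94.
So the next element is (u=104 : v=94).

(u=104 : v=94)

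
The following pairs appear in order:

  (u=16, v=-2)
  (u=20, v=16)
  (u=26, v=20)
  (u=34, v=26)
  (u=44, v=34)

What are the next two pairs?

For the u, differences are 4, 6, 8, … (increasing by 2 each time): 16, 20, 26, 34, 44 → 56 → 70.
V goes -2, 16, 20, 26, 34 → 44 → 56 (always the previous value of the u).
Putting the parts together: (u=56, v=44) and then (u=70, v=56).

(u=56, v=44), (u=70, v=56)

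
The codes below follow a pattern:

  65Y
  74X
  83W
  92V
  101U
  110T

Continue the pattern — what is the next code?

First component — +9 each step: 65, 74, 83, 92, 101, 110 → 119.
Letter: letters move back 1 place in the alphabet, so Y, X, W, V, U, T → S.
So the next code is 119S.

119S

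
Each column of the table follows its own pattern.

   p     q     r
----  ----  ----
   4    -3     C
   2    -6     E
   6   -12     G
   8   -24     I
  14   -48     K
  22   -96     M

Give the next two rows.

Column p goes 4, 2, 6, 8, 14, 22 → 36 → 58 (each term is the sum of the two before it).
Column q — ×2 each step: -3, -6, -12, -24, -48, -96 → -192 → -384.
For the column r, letters move forward 2 places in the alphabet: C, E, G, I, K, M → O → Q.
Putting the parts together: 36  -192  O and then 58  -384  Q.

36  -192  O; 58  -384  Q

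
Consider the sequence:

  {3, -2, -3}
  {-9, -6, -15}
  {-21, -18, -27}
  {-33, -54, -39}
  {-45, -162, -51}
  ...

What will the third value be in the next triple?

For the first value, −12 each step: 3, -9, -21, -33, -45 → -57.
Second value: -2, -6, -18, -54, -162 → -486 (×3 each step).
Third value goes -3, -15, -27, -39, -51 → -63 (always 6 less than the first value).

-63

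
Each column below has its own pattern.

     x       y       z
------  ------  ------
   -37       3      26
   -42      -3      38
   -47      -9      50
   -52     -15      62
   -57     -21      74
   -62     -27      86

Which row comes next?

-67  -33  98

Column x: -37, -42, -47, -52, -57, -62 → -67 (−5 each step).
Column y: −6 each step, so 3, -3, -9, -15, -21, -27 → -33.
For the column z, +12 each step: 26, 38, 50, 62, 74, 86 → 98.
So the next row is -67  -33  98.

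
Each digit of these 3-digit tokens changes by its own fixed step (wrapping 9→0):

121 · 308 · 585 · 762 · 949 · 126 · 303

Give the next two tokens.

580 then 767

First digit — +2 each step, mod 10: 1, 3, 5, 7, 9, 1, 3 → 5 → 7.
Second digit: −2 each step, mod 10, so 2, 0, 8, 6, 4, 2, 0 → 8 → 6.
Third digit: −3 each step, mod 10; 1, 8, 5, 2, 9, 6, 3 → 0 → 7.
Putting the parts together: 580 and then 767.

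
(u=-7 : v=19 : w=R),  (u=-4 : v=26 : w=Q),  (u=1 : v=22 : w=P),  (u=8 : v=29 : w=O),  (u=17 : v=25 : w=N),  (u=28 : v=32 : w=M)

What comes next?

U: -7, -4, 1, 8, 17, 28 → 41 (differences are 3, 5, 7, … (increasing by 2 each time)).
V: 19, 26, 22, 29, 25, 32 → 28 (alternating steps +7, −4, +7, −4, …).
W: letters move back 1 place in the alphabet, so R, Q, P, O, N, M → L.
Putting it together: (u=41 : v=28 : w=L).

(u=41 : v=28 : w=L)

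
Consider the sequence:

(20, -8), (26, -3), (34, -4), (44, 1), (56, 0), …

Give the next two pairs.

(70, 5), (86, 4)

First entry goes 20, 26, 34, 44, 56 → 70 → 86 (differences are 6, 8, 10, … (increasing by 2 each time)).
Second entry goes -8, -3, -4, 1, 0 → 5 → 4 (alternating steps +5, −1, +5, −1, …).
So the next two pairs are (70, 5) and (86, 4).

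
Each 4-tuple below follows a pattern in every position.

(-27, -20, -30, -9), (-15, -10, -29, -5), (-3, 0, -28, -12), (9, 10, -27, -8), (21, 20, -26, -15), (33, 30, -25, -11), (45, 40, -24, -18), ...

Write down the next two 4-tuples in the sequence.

(57, 50, -23, -14), (69, 60, -22, -21)

First slot — +12 each step: -27, -15, -3, 9, 21, 33, 45 → 57 → 69.
For the second slot, +10 each step: -20, -10, 0, 10, 20, 30, 40 → 50 → 60.
For the third slot, +1 each step: -30, -29, -28, -27, -26, -25, -24 → -23 → -22.
Fourth slot: alternating steps +4, −7, +4, −7, …; -9, -5, -12, -8, -15, -11, -18 → -14 → -21.
So the next two 4-tuples are (57, 50, -23, -14) and (69, 60, -22, -21).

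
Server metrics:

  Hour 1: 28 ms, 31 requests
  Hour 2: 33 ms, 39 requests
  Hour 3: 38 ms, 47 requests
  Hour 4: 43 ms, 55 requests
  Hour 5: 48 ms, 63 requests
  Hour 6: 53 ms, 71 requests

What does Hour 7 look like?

Ms: +5 each step; 28, 33, 38, 43, 48, 53 → 58.
Requests: +8 each step, so 31, 39, 47, 55, 63, 71 → 79.
Combining the parts gives 58 ms, 79 requests.

58 ms, 79 requests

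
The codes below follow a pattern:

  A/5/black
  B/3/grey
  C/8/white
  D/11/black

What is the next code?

Letter — letters move forward 1 place in the alphabet: A, B, C, D → E.
Second component: each term is the sum of the two before it, so 5, 3, 8, 11 → 19.
Shade goes black, grey, white, black → grey (repeats black → grey → white).
Combining the parts gives E/19/grey.

E/19/grey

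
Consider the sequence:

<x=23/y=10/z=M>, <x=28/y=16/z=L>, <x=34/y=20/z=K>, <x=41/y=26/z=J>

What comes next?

For the x, differences are 5, 6, 7, … (increasing by 1 each time): 23, 28, 34, 41 → 49.
Y goes 10, 16, 20, 26 → 30 (alternating steps +6, +4, +6, +4, …).
For the z, letters move back 1 place in the alphabet: M, L, K, J → I.
So the next triple is <x=49/y=30/z=I>.

<x=49/y=30/z=I>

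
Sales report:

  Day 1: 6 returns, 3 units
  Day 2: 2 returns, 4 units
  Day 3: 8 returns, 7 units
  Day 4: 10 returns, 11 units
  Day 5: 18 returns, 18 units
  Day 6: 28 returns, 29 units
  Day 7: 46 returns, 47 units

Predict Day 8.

74 returns, 76 units

Returns: each term is the sum of the two before it, so 6, 2, 8, 10, 18, 28, 46 → 74.
Units: 3, 4, 7, 11, 18, 29, 47 → 76 (each term is the sum of the two before it).
Combining the parts gives 74 returns, 76 units.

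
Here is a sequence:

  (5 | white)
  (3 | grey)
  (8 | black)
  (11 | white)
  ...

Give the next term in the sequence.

(19 | grey)

For the first coordinate, each term is the sum of the two before it: 5, 3, 8, 11 → 19.
Shade: white, grey, black, white → grey (repeats white → grey → black).
Putting it together: (19 | grey).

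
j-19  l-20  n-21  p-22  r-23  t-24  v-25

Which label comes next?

x-26

Letter: letters move forward 2 places in the alphabet; j, l, n, p, r, t, v → x.
Second component: +1 each step, so 19, 20, 21, 22, 23, 24, 25 → 26.
Combining the parts gives x-26.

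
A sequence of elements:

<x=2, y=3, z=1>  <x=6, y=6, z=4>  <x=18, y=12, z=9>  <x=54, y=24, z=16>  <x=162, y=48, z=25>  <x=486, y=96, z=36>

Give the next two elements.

<x=1458, y=192, z=49>, <x=4374, y=384, z=64>

X: ×3 each step; 2, 6, 18, 54, 162, 486 → 1458 → 4374.
Y: 3, 6, 12, 24, 48, 96 → 192 → 384 (×2 each step).
Z: 1, 4, 9, 16, 25, 36 → 49 → 64 (perfect squares: 1², 2², 3², …).
So the next two elements are <x=1458, y=192, z=49> and <x=4374, y=384, z=64>.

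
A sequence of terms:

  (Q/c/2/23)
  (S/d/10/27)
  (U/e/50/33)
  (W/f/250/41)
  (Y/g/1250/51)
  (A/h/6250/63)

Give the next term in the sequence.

First letter: letters move forward 2 places in the alphabet, wrapping Z→A; Q, S, U, W, Y, A → C.
Second letter: letters move forward 1 place in the alphabet; c, d, e, f, g, h → i.
Third part goes 2, 10, 50, 250, 1250, 6250 → 31250 (×5 each step).
For the fourth part, differences are 4, 6, 8, … (increasing by 2 each time): 23, 27, 33, 41, 51, 63 → 77.
Putting it together: (C/i/31250/77).

(C/i/31250/77)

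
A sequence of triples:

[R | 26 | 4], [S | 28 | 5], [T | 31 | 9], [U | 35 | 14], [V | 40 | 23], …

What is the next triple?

Letter: letters move forward 1 place in the alphabet, so R, S, T, U, V → W.
Second entry: differences are 2, 3, 4, … (increasing by 1 each time); 26, 28, 31, 35, 40 → 46.
Third entry: each term is the sum of the two before it, so 4, 5, 9, 14, 23 → 37.
Putting it together: [W | 46 | 37].

[W | 46 | 37]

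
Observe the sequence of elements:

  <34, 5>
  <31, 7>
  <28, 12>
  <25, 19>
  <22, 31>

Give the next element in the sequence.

First value goes 34, 31, 28, 25, 22 → 19 (−3 each step).
Second value — each term is the sum of the two before it: 5, 7, 12, 19, 31 → 50.
Putting it together: <19, 50>.

<19, 50>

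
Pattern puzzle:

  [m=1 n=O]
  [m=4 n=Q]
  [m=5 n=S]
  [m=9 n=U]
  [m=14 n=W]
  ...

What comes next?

M goes 1, 4, 5, 9, 14 → 23 (each term is the sum of the two before it).
N: letters move forward 2 places in the alphabet; O, Q, S, U, W → Y.
So the next element is [m=23 n=Y].

[m=23 n=Y]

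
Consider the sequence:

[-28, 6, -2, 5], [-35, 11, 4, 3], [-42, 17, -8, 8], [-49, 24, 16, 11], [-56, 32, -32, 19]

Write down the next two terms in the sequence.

[-63, 41, 64, 30], [-70, 51, -128, 49]

First component: −7 each step, so -28, -35, -42, -49, -56 → -63 → -70.
Second component: 6, 11, 17, 24, 32 → 41 → 51 (differences are 5, 6, 7, … (increasing by 1 each time)).
For the third component, ×(-2) each step: -2, 4, -8, 16, -32 → 64 → -128.
Fourth component — each term is the sum of the two before it: 5, 3, 8, 11, 19 → 30 → 49.
So the next two terms are [-63, 41, 64, 30] and [-70, 51, -128, 49].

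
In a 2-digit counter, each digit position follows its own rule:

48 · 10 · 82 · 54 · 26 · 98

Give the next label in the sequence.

60

First digit: 4, 1, 8, 5, 2, 9 → 6 (−3 each step, mod 10).
Second digit: +2 each step, mod 10; 8, 0, 2, 4, 6, 8 → 0.
Combining the parts gives 60.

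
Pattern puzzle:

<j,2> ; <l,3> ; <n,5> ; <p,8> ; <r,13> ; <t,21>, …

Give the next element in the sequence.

<v,34>

Letter: j, l, n, p, r, t → v (letters move forward 2 places in the alphabet).
Second slot: 2, 3, 5, 8, 13, 21 → 34 (each term is the sum of the two before it).
Combining the parts gives <v,34>.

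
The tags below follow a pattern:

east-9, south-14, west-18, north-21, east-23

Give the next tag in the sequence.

south-24

For the direction, repeats east → south → west → north: east, south, west, north, east → south.
For the second component, differences are 5, 4, 3, … (decreasing by 1 each time): 9, 14, 18, 21, 23 → 24.
Combining the parts gives south-24.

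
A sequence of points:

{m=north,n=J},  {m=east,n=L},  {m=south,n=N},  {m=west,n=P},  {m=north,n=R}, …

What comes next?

{m=east,n=T}

M goes north, east, south, west, north → east (repeats north → east → south → west).
For the n, letters move forward 2 places in the alphabet: J, L, N, P, R → T.
Combining the parts gives {m=east,n=T}.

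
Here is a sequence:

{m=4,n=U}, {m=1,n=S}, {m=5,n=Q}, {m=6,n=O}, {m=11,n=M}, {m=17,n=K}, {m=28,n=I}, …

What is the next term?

M — each term is the sum of the two before it: 4, 1, 5, 6, 11, 17, 28 → 45.
N: U, S, Q, O, M, K, I → G (letters move back 2 places in the alphabet).
Putting it together: {m=45,n=G}.

{m=45,n=G}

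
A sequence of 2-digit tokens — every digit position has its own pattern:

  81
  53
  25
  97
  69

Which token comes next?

First digit — −3 each step, mod 10: 8, 5, 2, 9, 6 → 3.
Second digit — +2 each step, mod 10: 1, 3, 5, 7, 9 → 1.
Combining the parts gives 31.

31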